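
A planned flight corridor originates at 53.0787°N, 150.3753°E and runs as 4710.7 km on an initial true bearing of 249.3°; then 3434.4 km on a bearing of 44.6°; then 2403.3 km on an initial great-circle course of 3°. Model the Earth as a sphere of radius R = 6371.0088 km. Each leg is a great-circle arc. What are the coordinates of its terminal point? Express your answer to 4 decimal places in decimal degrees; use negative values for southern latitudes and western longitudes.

latitude 66.8769°, longitude 139.2023°

Apply the spherical direct solution leg by leg, carrying full precision between legs.
Leg 1: from (53.0787°, 150.3753°), δ = 4710.7/6371.0088 = 0.739396 rad, θ = 249.3° → φ = 26.5911°, λ = 105.5536°.
Leg 2: from (26.5911°, 105.5536°), δ = 3434.4/6371.0088 = 0.539067 rad, θ = 44.6° → φ = 45.3154°, λ = 136.3886°.
Leg 3: from (45.3154°, 136.3886°), δ = 2403.3/6371.0088 = 0.377224 rad, θ = 3° → φ = 66.8769°, λ = 139.2023°.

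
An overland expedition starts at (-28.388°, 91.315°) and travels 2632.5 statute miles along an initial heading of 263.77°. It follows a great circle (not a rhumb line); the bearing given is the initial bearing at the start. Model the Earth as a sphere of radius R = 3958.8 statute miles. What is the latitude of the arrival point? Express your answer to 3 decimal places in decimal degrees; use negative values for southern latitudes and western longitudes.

latitude -25.661°

Central angle δ = d/R = 0.664974 rad.
Converting: φ₁ = -0.495464 rad, θ = 4.603655 rad.
Destination latitude: φ₂ = arcsin( sin φ₁ cos δ + cos φ₁ sin δ cos θ ) = arcsin(-0.433048) = -25.661°.
Δλ = atan2( sin θ sin δ cos φ₁ , cos δ − sin φ₁ sin φ₂ ) = atan2(-0.539633, 0.581044) = -0.748463 rad = -42.884°.
λ₂ = 91.315° + -42.884° = 48.431°.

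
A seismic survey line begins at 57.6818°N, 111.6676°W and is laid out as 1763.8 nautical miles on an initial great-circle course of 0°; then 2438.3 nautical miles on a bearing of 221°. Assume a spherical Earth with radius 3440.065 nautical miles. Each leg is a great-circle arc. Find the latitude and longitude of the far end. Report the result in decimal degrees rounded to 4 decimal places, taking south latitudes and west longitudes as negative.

latitude 47.1333°, longitude -150.5505°

Apply the spherical direct solution leg by leg, carrying full precision between legs.
Leg 1: from (57.6818°, -111.6676°), δ = 1763.8/3440.065 = 0.512723 rad, θ = 0° → φ = 87.0587°, λ = -111.6676°.
Leg 2: from (87.0587°, -111.6676°), δ = 2438.3/3440.065 = 0.708795 rad, θ = 221° → φ = 47.1333°, λ = -150.5505°.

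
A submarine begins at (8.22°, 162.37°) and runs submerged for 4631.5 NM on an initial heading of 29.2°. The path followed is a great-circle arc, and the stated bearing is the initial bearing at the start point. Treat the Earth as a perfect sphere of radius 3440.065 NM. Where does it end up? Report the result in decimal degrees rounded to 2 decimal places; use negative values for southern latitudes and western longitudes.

Central angle δ = d/R = 1.346341 rad.
Start latitude φ₁ = 0.143466 rad; initial bearing θ = 0.509636 rad.
sin φ₂ = sin φ₁ cos δ + cos φ₁ sin δ cos θ = (0.142974)(0.222576) + (0.989726)(0.974915)(0.872922) = 0.874105
φ₂ = asin(0.874105) = 1.063590 rad = 60.94°.
For the longitude increment, Δλ = atan2( sin θ sin δ cos φ₁, cos δ − sin φ₁ sin φ₂ ) = atan2(0.470736, 0.097601) = 78.29°.
λ₂ = 162.37° + 78.29° = 240.66°, normalized to (−180°, 180°] → -119.34°.

latitude 60.94°, longitude -119.34°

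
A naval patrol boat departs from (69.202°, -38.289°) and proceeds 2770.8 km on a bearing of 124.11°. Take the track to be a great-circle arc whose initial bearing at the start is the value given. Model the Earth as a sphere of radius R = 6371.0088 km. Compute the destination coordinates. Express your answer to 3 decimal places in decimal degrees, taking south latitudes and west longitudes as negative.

latitude 49.811°, longitude -5.566°

The arc subtends δ = 2770.8/6371.0088 = 0.434908 rad at the centre.
Start latitude φ₁ = 1.207803 rad; initial bearing θ = 2.166128 rad.
Applying the spherical law of cosines for sides, sin φ₂ = sin φ₁ cos δ + cos φ₁ sin δ cos θ = 0.763919, so φ₂ = 49.811°.
For the longitude increment, Δλ = atan2( sin θ sin δ cos φ₁, cos δ − sin φ₁ sin φ₂ ) = atan2(0.123865, 0.192769) = 32.723°.
λ₂ = λ₁ + Δλ = -5.566°.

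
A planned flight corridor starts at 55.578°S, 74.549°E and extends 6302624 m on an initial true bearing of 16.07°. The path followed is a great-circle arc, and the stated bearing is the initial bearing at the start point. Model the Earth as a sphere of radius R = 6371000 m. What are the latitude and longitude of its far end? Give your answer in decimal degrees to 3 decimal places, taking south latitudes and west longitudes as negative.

Central angle δ = d/R = 0.989268 rad.
With φ₁ = -55.578° = -0.970019 rad and θ = 16.07° = 0.280474 rad:
Applying the spherical law of cosines for sides, sin φ₂ = sin φ₁ cos δ + cos φ₁ sin δ cos θ = 0.000789, so φ₂ = 0.045°.
For the longitude increment, Δλ = atan2( sin θ sin δ cos φ₁, cos δ − sin φ₁ sin φ₂ ) = atan2(0.130756, 0.549953) = 13.374°.
λ₂ = 74.549° + 13.374° = 87.923°.

latitude 0.045°, longitude 87.923°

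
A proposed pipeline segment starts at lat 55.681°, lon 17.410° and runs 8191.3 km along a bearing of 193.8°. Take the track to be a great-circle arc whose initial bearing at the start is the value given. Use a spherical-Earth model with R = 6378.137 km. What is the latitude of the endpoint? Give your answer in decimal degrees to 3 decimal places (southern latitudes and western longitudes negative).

latitude -16.965°

The arc subtends δ = 8191.3/6378.137 = 1.284278 rad at the centre.
Converting: φ₁ = 0.971817 rad, θ = 3.382448 rad.
Destination latitude: φ₂ = arcsin( sin φ₁ cos δ + cos φ₁ sin δ cos θ ) = arcsin(-0.291790) = -16.965°.
For the longitude increment, Δλ = atan2( sin θ sin δ cos φ₁, cos δ − sin φ₁ sin φ₂ ) = atan2(-0.129003, 0.523607) = -13.840°.
λ₂ = λ₁ + Δλ = 3.570°.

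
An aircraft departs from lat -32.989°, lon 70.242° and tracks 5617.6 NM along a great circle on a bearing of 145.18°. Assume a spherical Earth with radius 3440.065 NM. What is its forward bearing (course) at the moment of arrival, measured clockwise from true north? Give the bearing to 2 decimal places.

Angular distance δ = d/R = 5617.6 / 3440.065 = 1.632992 rad.
With φ₁ = -32.989° = -0.575767 rad and θ = 145.18° = 2.533869 rad:
sin φ₂ = sin φ₁ cos δ + cos φ₁ sin δ cos θ = (-0.544478)(-0.062156) + (0.838775)(0.998066)(-0.820950) = -0.653418
φ₂ = asin(-0.653418) = -0.712091 rad = -40.800°.
Then Δλ = atan2(0.478015, -0.417928) = 2.289229 rad, from sin θ sin δ cos φ₁ over cos δ − sin φ₁ sin φ₂.
λ₂ = 70.242° + 131.163° = 201.405°, normalized to (−180°, 180°] → -158.595°.
The forward bearing on arrival equals the back-azimuth from the destination plus 180°.
Back-azimuth from P₂ (-40.80°, -158.59°) to P₁ (-32.99°, 70.24°), with Δλ' = λ₁ − λ₂ = 228.84°: atan2( sin Δλ' cos φ₁ , cos φ₂ sin φ₁ − sin φ₂ cos φ₁ cos Δλ' ) = 219.25°.
Final bearing = (219.25° + 180°) mod 360° = 39.25°.

final bearing 39.25°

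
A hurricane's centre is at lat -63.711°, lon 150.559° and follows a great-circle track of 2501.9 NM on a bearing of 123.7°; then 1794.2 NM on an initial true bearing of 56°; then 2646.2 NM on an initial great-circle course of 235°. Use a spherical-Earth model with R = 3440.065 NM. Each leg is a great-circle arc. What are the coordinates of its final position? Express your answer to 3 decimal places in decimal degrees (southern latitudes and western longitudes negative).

latitude -47.438°, longitude -146.716°

Apply the spherical direct solution leg by leg, carrying full precision between legs.
Leg 1: from (-63.711°, 150.559°), δ = 2501.9/3440.065 = 0.727283 rad, θ = 123.7° → φ = -56.419°, λ = -119.452°.
Leg 2: from (-56.419°, -119.452°), δ = 1794.2/3440.065 = 0.521560 rad, θ = 56° → φ = -34.627°, λ = -89.322°.
Leg 3: from (-34.627°, -89.322°), δ = 2646.2/3440.065 = 0.769230 rad, θ = 235° → φ = -47.438°, λ = -146.716°.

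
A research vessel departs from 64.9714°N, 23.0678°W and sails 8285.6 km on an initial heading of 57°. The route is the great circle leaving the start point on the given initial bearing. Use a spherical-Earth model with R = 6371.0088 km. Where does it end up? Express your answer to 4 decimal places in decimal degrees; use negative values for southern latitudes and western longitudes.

δ = 8285.6/6371.0088 = 1.300516 rad (74.5141°).
With φ₁ = 64.9714° = 1.133965 rad and θ = 57° = 0.994838 rad:
Destination latitude: φ₂ = arcsin( sin φ₁ cos δ + cos φ₁ sin δ cos θ ) = arcsin(0.463985) = 27.6445°.
Then Δλ = atan2(0.341936, -0.153414) = 1.992537 rad, from sin θ sin δ cos φ₁ over cos δ − sin φ₁ sin φ₂.
λ₂ = -23.0678° + 114.1640° = 91.0962°.

latitude 27.6445°, longitude 91.0962°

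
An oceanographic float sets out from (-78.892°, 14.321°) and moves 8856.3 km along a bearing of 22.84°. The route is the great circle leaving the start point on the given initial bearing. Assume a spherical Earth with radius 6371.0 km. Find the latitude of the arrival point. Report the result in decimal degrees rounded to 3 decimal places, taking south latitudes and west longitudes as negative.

Angular distance δ = d/R = 8856.3 / 6371 = 1.390096 rad.
With φ₁ = -78.892° = -1.376925 rad and θ = 22.84° = 0.398633 rad:
sin φ₂ = sin φ₁ cos δ + cos φ₁ sin δ cos θ = (-0.981266)(0.179719) + (0.192659)(0.983718)(0.921592) = -0.001690
φ₂ = asin(-0.001690) = -0.001690 rad = -0.097°.
Δλ = atan2( sin θ sin δ cos φ₁ , cos δ − sin φ₁ sin φ₂ ) = atan2(0.073565, 0.178061) = 0.391786 rad = 22.448°.
Hence λ₂ = 14.321° + 22.448° = 36.769°.

latitude -0.097°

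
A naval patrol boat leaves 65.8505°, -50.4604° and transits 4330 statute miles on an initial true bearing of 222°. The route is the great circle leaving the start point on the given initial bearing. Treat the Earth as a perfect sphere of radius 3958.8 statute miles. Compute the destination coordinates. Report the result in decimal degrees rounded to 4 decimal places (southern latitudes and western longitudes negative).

Angular distance δ = d/R = 4330 / 3958.8 = 1.093766 rad.
With φ₁ = 65.8505° = 1.149308 rad and θ = 222° = 3.874631 rad:
Applying the spherical law of cosines for sides, sin φ₂ = sin φ₁ cos δ + cos φ₁ sin δ cos θ = 0.148867, so φ₂ = 8.5613°.
Δλ = atan2( sin θ sin δ cos φ₁ , cos δ − sin φ₁ sin φ₂ ) = atan2(-0.243193, 0.323305) = -0.644913 rad = -36.9508°.
Hence λ₂ = -50.4604° + -36.9508° = -87.4112°.

latitude 8.5613°, longitude -87.4112°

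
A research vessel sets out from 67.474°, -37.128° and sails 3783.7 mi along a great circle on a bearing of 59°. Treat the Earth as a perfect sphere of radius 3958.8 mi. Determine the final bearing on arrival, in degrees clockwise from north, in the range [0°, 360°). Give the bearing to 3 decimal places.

The arc subtends δ = 3783.7/3958.8 = 0.955769 rad at the centre.
Converting: φ₁ = 1.177643 rad, θ = 1.029744 rad.
sin φ₂ = sin φ₁ cos δ + cos φ₁ sin δ cos θ = (0.923706)(0.576980) + (0.383103)(0.816758)(0.515038) = 0.694117
φ₂ = asin(0.694117) = 0.767192 rad = 43.957°.
Δλ = atan2( sin θ sin δ cos φ₁ , cos δ − sin φ₁ sin φ₂ ) = atan2(0.268209, -0.064179) = 1.805667 rad = 103.457°.
Hence λ₂ = -37.128° + 103.457° = 66.329°.
The forward bearing on arrival equals the back-azimuth from the destination plus 180°.
Back-azimuth from P₂ (43.957°, 66.329°) to P₁ (67.474°, -37.128°), with Δλ' = λ₁ − λ₂ = -103.457°: atan2( sin Δλ' cos φ₁ , cos φ₂ sin φ₁ − sin φ₂ cos φ₁ cos Δλ' ) = 332.859°.
Final bearing = (332.859° + 180°) mod 360° = 152.859°.

final bearing 152.859°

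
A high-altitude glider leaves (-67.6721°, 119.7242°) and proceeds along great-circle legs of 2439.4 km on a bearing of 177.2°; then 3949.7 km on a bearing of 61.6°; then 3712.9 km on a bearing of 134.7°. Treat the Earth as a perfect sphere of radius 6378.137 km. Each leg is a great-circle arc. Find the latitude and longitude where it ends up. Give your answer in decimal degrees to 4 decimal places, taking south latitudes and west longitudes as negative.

Apply the spherical direct solution leg by leg, carrying full precision between legs.
Leg 1: from (-67.6721°, 119.7242°), δ = 2439.4/6378.137 = 0.382463 rad, θ = 177.2° → φ = -88.8672°, λ = -173.0252°.
Leg 2: from (-88.8672°, -173.0252°), δ = 3949.7/6378.137 = 0.619256 rad, θ = 61.6° → φ = -53.9685°, λ = -112.8000°.
Leg 3: from (-53.9685°, -112.8000°), δ = 3712.9/6378.137 = 0.582129 rad, θ = 134.7° → φ = -64.5529°, λ = -47.3608°.

latitude -64.5529°, longitude -47.3608°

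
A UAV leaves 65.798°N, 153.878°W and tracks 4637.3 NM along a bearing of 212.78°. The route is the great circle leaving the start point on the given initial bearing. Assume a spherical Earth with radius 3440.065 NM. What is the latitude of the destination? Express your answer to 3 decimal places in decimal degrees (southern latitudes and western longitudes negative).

Central angle δ = d/R = 1.348027 rad.
Start latitude φ₁ = 1.148392 rad; initial bearing θ = 3.713712 rad.
sin φ₂ = sin φ₁ cos δ + cos φ₁ sin δ cos θ = (0.912106)(0.220932) + (0.409955)(0.975289)(-0.840756) = -0.134642
φ₂ = asin(-0.134642) = -0.135052 rad = -7.738°.
For the longitude increment, Δλ = atan2( sin θ sin δ cos φ₁, cos δ − sin φ₁ sin φ₂ ) = atan2(-0.216471, 0.343739) = -32.201°.
λ₂ = -153.878° + -32.201° = -186.079°, normalized to (−180°, 180°] → 173.921°.

latitude -7.738°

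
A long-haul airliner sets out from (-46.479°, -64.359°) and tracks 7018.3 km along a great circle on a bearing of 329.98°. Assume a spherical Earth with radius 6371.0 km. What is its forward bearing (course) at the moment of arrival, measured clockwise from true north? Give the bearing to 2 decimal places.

The arc subtends δ = 7018.3/6371 = 1.101601 rad at the centre.
With φ₁ = -46.479° = -0.811212 rad and θ = 329.98° = 5.759237 rad:
Applying the spherical law of cosines for sides, sin φ₂ = sin φ₁ cos δ + cos φ₁ sin δ cos θ = 0.203931, so φ₂ = 11.767°.
For the longitude increment, Δλ = atan2( sin θ sin δ cos φ₁, cos δ − sin φ₁ sin φ₂ ) = atan2(-0.307287, 0.600043) = -27.117°.
Hence λ₂ = -64.359° + -27.117° = -91.476°.
The forward bearing on arrival equals the back-azimuth from the destination plus 180°.
Back-azimuth from P₂ (11.77°, -91.48°) to P₁ (-46.48°, -64.36°), with Δλ' = λ₁ − λ₂ = 27.12°: atan2( sin Δλ' cos φ₁ , cos φ₂ sin φ₁ − sin φ₂ cos φ₁ cos Δλ' ) = 159.40°.
Final bearing = (159.40° + 180°) mod 360° = 339.40°.

final bearing 339.40°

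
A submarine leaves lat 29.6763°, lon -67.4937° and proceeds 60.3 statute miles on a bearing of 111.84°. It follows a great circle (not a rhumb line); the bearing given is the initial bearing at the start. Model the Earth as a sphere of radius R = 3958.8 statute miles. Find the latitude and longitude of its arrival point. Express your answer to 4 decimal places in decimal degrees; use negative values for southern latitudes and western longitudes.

Central angle δ = d/R = 0.015232 rad.
Converting: φ₁ = 0.517949 rad, θ = 1.951976 rad.
Destination latitude: φ₂ = arcsin( sin φ₁ cos δ + cos φ₁ sin δ cos θ ) = arcsin(0.490119) = 29.3484°.
Δλ = atan2( sin θ sin δ cos φ₁ , cos δ − sin φ₁ sin φ₂ ) = atan2(0.012284, 0.757227) = 0.016221 rad = 0.9294°.
λ₂ = -67.4937° + 0.9294° = -66.5643°.

latitude 29.3484°, longitude -66.5643°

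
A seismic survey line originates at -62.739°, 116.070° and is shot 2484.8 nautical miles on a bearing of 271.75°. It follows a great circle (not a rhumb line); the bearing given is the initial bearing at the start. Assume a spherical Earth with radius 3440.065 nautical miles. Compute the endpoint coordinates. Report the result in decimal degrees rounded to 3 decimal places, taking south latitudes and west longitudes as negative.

latitude -41.124°, longitude 54.758°

Angular distance δ = d/R = 2484.8 / 3440.065 = 0.722312 rad.
With φ₁ = -62.739° = -1.095002 rad and θ = 271.75° = 4.742932 rad:
sin φ₂ = sin φ₁ cos δ + cos φ₁ sin δ cos θ = (-0.888929)(0.750279) + (0.458045)(0.661121)(0.030539) = -0.657697
φ₂ = asin(-0.657697) = -0.717758 rad = -41.124°.
Δλ = atan2( sin θ sin δ cos φ₁ , cos δ − sin φ₁ sin φ₂ ) = atan2(-0.302682, 0.165633) = -1.070092 rad = -61.312°.
Hence λ₂ = 116.070° + -61.312° = 54.758°.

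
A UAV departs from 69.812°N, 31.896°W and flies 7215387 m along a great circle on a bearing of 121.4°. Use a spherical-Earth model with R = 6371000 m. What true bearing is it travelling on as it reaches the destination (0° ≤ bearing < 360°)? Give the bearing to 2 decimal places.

Central angle δ = d/R = 1.132536 rad.
Converting: φ₁ = 1.218449 rad, θ = 2.118830 rad.
Applying the spherical law of cosines for sides, sin φ₂ = sin φ₁ cos δ + cos φ₁ sin δ cos θ = 0.235486, so φ₂ = 13.620°.
Then Δλ = atan2(0.266723, 0.203346) = 0.919415 rad, from sin θ sin δ cos φ₁ over cos δ − sin φ₁ sin φ₂.
λ₂ = -31.896° + 52.679° = 20.783°.
The forward bearing on arrival equals the back-azimuth from the destination plus 180°.
Back-azimuth from P₂ (13.62°, 20.78°) to P₁ (69.81°, -31.90°), with Δλ' = λ₁ − λ₂ = -52.68°: atan2( sin Δλ' cos φ₁ , cos φ₂ sin φ₁ − sin φ₂ cos φ₁ cos Δλ' ) = 342.36°.
Final bearing = (342.36° + 180°) mod 360° = 162.36°.

final bearing 162.36°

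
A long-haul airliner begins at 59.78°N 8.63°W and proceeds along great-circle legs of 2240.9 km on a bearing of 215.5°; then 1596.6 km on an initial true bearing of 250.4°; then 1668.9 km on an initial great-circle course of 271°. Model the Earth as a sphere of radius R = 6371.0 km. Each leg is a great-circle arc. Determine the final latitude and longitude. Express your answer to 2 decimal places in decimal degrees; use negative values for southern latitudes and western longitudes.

Apply the spherical direct solution leg by leg, carrying full precision between legs.
Leg 1: from (59.78°, -8.63°), δ = 2240.9/6371 = 0.351734 rad, θ = 215.5° → φ = 42.07°, λ = -24.27°.
Leg 2: from (42.07°, -24.27°), δ = 1596.6/6371 = 0.250604 rad, θ = 250.4° → φ = 35.97°, λ = -41.04°.
Leg 3: from (35.97°, -41.04°), δ = 1668.9/6371 = 0.261953 rad, θ = 271° → φ = 34.82°, λ = -59.43°.

latitude 34.82°, longitude -59.43°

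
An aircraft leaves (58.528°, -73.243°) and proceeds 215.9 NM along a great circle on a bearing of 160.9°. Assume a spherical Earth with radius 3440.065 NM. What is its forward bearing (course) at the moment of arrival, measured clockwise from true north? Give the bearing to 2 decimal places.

final bearing 162.62°

The arc subtends δ = 215.9/3440.065 = 0.062760 rad at the centre.
With φ₁ = 58.528° = 1.021506 rad and θ = 160.9° = 2.808235 rad:
Destination latitude: φ₂ = arcsin( sin φ₁ cos δ + cos φ₁ sin δ cos θ ) = arcsin(0.820274) = 55.112°.
For the longitude increment, Δλ = atan2( sin θ sin δ cos φ₁, cos δ − sin φ₁ sin φ₂ ) = atan2(0.010715, 0.298423) = 2.056°.
Hence λ₂ = -73.243° + 2.056° = -71.187°.
The forward bearing on arrival equals the back-azimuth from the destination plus 180°.
Back-azimuth from P₂ (55.11°, -71.19°) to P₁ (58.53°, -73.24°), with Δλ' = λ₁ − λ₂ = -2.06°: atan2( sin Δλ' cos φ₁ , cos φ₂ sin φ₁ − sin φ₂ cos φ₁ cos Δλ' ) = 342.62°.
Final bearing = (342.62° + 180°) mod 360° = 162.62°.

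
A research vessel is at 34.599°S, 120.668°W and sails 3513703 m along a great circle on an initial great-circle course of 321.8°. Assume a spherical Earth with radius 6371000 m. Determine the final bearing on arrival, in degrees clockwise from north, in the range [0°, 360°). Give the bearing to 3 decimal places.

Angular distance δ = d/R = 3513703 / 6371000 = 0.551515 rad.
Start latitude φ₁ = -0.603866 rad; initial bearing θ = 5.616470 rad.
Applying the spherical law of cosines for sides, sin φ₂ = sin φ₁ cos δ + cos φ₁ sin δ cos θ = -0.144690, so φ₂ = -8.319°.
For the longitude increment, Δλ = atan2( sin θ sin δ cos φ₁, cos δ − sin φ₁ sin φ₂ ) = atan2(-0.266726, 0.769573) = -19.116°.
λ₂ = -120.668° + -19.116° = -139.784°.
The forward bearing on arrival equals the back-azimuth from the destination plus 180°.
Back-azimuth from P₂ (-8.319°, -139.784°) to P₁ (-34.599°, -120.668°), with Δλ' = λ₁ − λ₂ = 19.116°: atan2( sin Δλ' cos φ₁ , cos φ₂ sin φ₁ − sin φ₂ cos φ₁ cos Δλ' ) = 149.039°.
Final bearing = (149.039° + 180°) mod 360° = 329.039°.

final bearing 329.039°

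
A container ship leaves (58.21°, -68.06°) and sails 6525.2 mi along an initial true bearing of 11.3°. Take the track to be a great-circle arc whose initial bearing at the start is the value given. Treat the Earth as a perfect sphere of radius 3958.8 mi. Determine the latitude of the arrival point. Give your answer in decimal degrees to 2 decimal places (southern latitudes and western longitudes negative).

latitude 26.70°

The arc subtends δ = 6525.2/3958.8 = 1.648277 rad at the centre.
With φ₁ = 58.21° = 1.015956 rad and θ = 11.3° = 0.197222 rad:
Destination latitude: φ₂ = arcsin( sin φ₁ cos δ + cos φ₁ sin δ cos θ ) = arcsin(0.449254) = 26.70°.
Then Δλ = atan2(0.102916, -0.459262) = 2.921144 rad, from sin θ sin δ cos φ₁ over cos δ − sin φ₁ sin φ₂.
Hence λ₂ = -68.06° + 167.37° = 99.31°.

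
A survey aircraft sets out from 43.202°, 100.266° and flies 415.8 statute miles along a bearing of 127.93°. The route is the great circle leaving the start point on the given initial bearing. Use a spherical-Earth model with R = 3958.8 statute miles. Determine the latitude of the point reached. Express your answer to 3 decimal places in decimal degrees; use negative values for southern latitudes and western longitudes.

δ = 415.8/3958.8 = 0.105032 rad (6.0179°).
Start latitude φ₁ = 0.754017 rad; initial bearing θ = 2.232800 rad.
Applying the spherical law of cosines for sides, sin φ₂ = sin φ₁ cos δ + cos φ₁ sin δ cos θ = 0.633824, so φ₂ = 39.333°.
For the longitude increment, Δλ = atan2( sin θ sin δ cos φ₁, cos δ − sin φ₁ sin φ₂ ) = atan2(0.060279, 0.560591) = 6.137°.
Hence λ₂ = 100.266° + 6.137° = 106.403°.

latitude 39.333°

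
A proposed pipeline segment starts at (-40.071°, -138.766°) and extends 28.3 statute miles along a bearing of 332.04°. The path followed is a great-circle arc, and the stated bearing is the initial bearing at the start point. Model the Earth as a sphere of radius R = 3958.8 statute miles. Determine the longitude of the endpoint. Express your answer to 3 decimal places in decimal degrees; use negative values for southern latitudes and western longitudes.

longitude -139.016°

The arc subtends δ = 28.3/3958.8 = 0.007149 rad at the centre.
Start latitude φ₁ = -0.699371 rad; initial bearing θ = 5.795191 rad.
sin φ₂ = sin φ₁ cos δ + cos φ₁ sin δ cos θ = (-0.643736)(0.999974) + (0.765247)(0.007149)(0.883275) = -0.638888
φ₂ = asin(-0.638888) = -0.693052 rad = -39.709°.
Δλ = atan2( sin θ sin δ cos φ₁ , cos δ − sin φ₁ sin φ₂ ) = atan2(-0.002565, 0.588699) = -0.004357 rad = -0.250°.
λ₂ = -138.766° + -0.250° = -139.016°.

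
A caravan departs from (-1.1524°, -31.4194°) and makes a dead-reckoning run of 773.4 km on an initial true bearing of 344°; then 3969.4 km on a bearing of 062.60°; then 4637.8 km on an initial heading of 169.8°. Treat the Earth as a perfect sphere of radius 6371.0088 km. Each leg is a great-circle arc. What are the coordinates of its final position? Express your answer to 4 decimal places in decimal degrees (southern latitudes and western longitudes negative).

Apply the spherical direct solution leg by leg, carrying full precision between legs.
Leg 1: from (-1.1524°, -31.4194°), δ = 773.4/6371.0088 = 0.121394 rad, θ = 344° → φ = 5.5329°, λ = -33.3412°.
Leg 2: from (5.5329°, -33.3412°), δ = 3969.4/6371.0088 = 0.623041 rad, θ = 62.6° → φ = 20.2172°, λ = 0.1673°.
Leg 3: from (20.2172°, 0.1673°), δ = 4637.8/6371.0088 = 0.727954 rad, θ = 169.8° → φ = -20.8851°, λ = 7.4120°.

latitude -20.8851°, longitude 7.4120°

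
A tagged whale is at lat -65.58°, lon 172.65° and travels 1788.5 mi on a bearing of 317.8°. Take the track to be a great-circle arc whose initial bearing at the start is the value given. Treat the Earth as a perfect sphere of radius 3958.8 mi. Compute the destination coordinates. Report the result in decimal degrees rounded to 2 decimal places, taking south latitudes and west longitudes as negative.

latitude -43.27°, longitude 148.90°

The arc subtends δ = 1788.5/3958.8 = 0.451778 rad at the centre.
Start latitude φ₁ = -1.144587 rad; initial bearing θ = 5.546656 rad.
Applying the spherical law of cosines for sides, sin φ₂ = sin φ₁ cos δ + cos φ₁ sin δ cos θ = -0.685482, so φ₂ = -43.27°.
For the longitude increment, Δλ = atan2( sin θ sin δ cos φ₁, cos δ − sin φ₁ sin φ₂ ) = atan2(-0.121236, 0.275514) = -23.75°.
λ₂ = 172.65° + -23.75° = 148.90°.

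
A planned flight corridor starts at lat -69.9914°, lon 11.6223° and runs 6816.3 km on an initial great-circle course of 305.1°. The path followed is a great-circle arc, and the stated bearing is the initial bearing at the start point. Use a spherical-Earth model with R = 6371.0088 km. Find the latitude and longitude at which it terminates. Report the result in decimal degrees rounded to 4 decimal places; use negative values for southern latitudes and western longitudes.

The arc subtends δ = 6816.3/6371.0088 = 1.069893 rad at the centre.
Converting: φ₁ = -1.221580 rad, θ = 5.325000 rad.
sin φ₂ = sin φ₁ cos δ + cos φ₁ sin δ cos θ = (-0.939641)(0.480218) + (0.342161)(0.877149)(0.575005) = -0.278658
φ₂ = asin(-0.278658) = -0.282397 rad = -16.1801°.
Then Δλ = atan2(-0.245548, 0.218379) = -0.843895 rad, from sin θ sin δ cos φ₁ over cos δ − sin φ₁ sin φ₂.
λ₂ = λ₁ + Δλ = -36.7293°.

latitude -16.1801°, longitude -36.7293°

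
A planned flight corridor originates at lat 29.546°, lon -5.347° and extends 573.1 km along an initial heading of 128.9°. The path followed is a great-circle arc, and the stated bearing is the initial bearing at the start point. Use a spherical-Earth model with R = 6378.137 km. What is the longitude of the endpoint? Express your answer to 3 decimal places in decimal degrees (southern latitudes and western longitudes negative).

The arc subtends δ = 573.1/6378.137 = 0.089854 rad at the centre.
With φ₁ = 29.546° = 0.515675 rad and θ = 128.9° = 2.249729 rad:
sin φ₂ = sin φ₁ cos δ + cos φ₁ sin δ cos θ = (0.493122)(0.995966) + (0.869960)(0.089733)(-0.627963) = 0.442111
φ₂ = asin(0.442111) = 0.457951 rad = 26.239°.
For the longitude increment, Δλ = atan2( sin θ sin δ cos φ₁, cos δ − sin φ₁ sin φ₂ ) = atan2(0.060753, 0.777951) = 4.465°.
λ₂ = -5.347° + 4.465° = -0.882°.

longitude -0.882°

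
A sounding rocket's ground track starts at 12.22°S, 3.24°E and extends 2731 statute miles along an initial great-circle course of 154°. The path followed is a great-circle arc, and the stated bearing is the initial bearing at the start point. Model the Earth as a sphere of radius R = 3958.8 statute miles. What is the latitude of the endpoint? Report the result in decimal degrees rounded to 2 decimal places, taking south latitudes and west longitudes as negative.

Central angle δ = d/R = 0.689856 rad.
Start latitude φ₁ = -0.213279 rad; initial bearing θ = 2.687807 rad.
Applying the spherical law of cosines for sides, sin φ₂ = sin φ₁ cos δ + cos φ₁ sin δ cos θ = -0.722321, so φ₂ = -46.25°.
For the longitude increment, Δλ = atan2( sin θ sin δ cos φ₁, cos δ − sin φ₁ sin φ₂ ) = atan2(0.272669, 0.618447) = 23.79°.
λ₂ = 3.24° + 23.79° = 27.03°.

latitude -46.25°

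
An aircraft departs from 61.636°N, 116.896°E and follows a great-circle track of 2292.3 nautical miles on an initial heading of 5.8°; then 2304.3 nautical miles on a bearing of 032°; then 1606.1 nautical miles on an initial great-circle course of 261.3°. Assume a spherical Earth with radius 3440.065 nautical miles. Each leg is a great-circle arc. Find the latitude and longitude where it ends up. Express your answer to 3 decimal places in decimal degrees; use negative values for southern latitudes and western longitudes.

Apply the spherical direct solution leg by leg, carrying full precision between legs.
Leg 1: from (61.636°, 116.896°), δ = 2292.3/3440.065 = 0.666354 rad, θ = 5.8° → φ = 79.692°, λ = -83.535°.
Leg 2: from (79.692°, -83.535°), δ = 2304.3/3440.065 = 0.669842 rad, θ = 32° → φ = 59.938°, λ = 55.410°.
Leg 3: from (59.938°, 55.410°), δ = 1606.1/3440.065 = 0.466881 rad, θ = 261.3° → φ = 47.625°, λ = 14.099°.

latitude 47.625°, longitude 14.099°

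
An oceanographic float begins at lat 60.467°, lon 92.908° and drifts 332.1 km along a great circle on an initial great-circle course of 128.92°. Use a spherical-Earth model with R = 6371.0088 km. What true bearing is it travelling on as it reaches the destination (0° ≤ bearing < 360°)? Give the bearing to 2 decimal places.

final bearing 132.76°

The arc subtends δ = 332.1/6371.0088 = 0.052127 rad at the centre.
Start latitude φ₁ = 1.055348 rad; initial bearing θ = 2.250078 rad.
Applying the spherical law of cosines for sides, sin φ₂ = sin φ₁ cos δ + cos φ₁ sin δ cos θ = 0.852755, so φ₂ = 58.513°.
Δλ = atan2( sin θ sin δ cos φ₁ , cos δ − sin φ₁ sin φ₂ ) = atan2(0.019982, 0.256683) = 0.077690 rad = 4.451°.
λ₂ = λ₁ + Δλ = 97.359°.
The forward bearing on arrival equals the back-azimuth from the destination plus 180°.
Back-azimuth from P₂ (58.51°, 97.36°) to P₁ (60.47°, 92.91°), with Δλ' = λ₁ − λ₂ = -4.45°: atan2( sin Δλ' cos φ₁ , cos φ₂ sin φ₁ − sin φ₂ cos φ₁ cos Δλ' ) = 312.76°.
Final bearing = (312.76° + 180°) mod 360° = 132.76°.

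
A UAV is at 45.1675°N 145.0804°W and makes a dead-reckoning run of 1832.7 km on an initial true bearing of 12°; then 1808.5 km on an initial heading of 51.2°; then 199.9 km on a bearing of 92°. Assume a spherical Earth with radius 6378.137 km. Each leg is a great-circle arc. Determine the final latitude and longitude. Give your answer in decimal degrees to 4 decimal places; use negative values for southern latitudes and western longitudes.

Apply the spherical direct solution leg by leg, carrying full precision between legs.
Leg 1: from (45.1675°, -145.0804°), δ = 1832.7/6378.137 = 0.287341 rad, θ = 12° → φ = 61.1088°, λ = -138.0754°.
Leg 2: from (61.1088°, -138.0754°), δ = 1808.5/6378.137 = 0.283547 rad, θ = 51.2° → φ = 67.7097°, λ = -102.9883°.
Leg 3: from (67.7097°, -102.9883°), δ = 199.9/6378.137 = 0.031341 rad, θ = 92° → φ = 67.5787°, λ = -98.2785°.

latitude 67.5787°, longitude -98.2785°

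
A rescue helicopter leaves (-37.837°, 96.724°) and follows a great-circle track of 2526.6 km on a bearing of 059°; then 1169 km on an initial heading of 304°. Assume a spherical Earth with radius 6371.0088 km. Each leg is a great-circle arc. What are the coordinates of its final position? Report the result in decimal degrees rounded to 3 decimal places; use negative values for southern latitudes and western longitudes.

Apply the spherical direct solution leg by leg, carrying full precision between legs.
Leg 1: from (-37.837°, 96.724°), δ = 2526.6/6371.0088 = 0.396578 rad, θ = 59° → φ = -24.123°, λ = 117.995°.
Leg 2: from (-24.123°, 117.995°), δ = 1169/6371.0088 = 0.183487 rad, θ = 304° → φ = -17.982°, λ = 108.844°.

latitude -17.982°, longitude 108.844°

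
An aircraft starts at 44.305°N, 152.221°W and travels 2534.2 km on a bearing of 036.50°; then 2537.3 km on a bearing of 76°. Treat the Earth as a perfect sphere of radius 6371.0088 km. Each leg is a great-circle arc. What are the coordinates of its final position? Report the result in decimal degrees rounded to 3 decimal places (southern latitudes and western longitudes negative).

latitude 57.751°, longitude -79.857°

Apply the spherical direct solution leg by leg, carrying full precision between legs.
Leg 1: from (44.305°, -152.221°), δ = 2534.2/6371.0088 = 0.397771 rad, θ = 36.5° → φ = 60.087°, λ = -124.702°.
Leg 2: from (60.087°, -124.702°), δ = 2537.3/6371.0088 = 0.398257 rad, θ = 76° → φ = 57.751°, λ = -79.857°.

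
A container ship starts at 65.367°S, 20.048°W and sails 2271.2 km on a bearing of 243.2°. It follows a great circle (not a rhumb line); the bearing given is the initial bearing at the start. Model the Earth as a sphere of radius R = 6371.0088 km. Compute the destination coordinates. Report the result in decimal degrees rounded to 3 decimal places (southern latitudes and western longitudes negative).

Central angle δ = d/R = 0.356490 rad.
Converting: φ₁ = -1.140869 rad, θ = 4.244641 rad.
sin φ₂ = sin φ₁ cos δ + cos φ₁ sin δ cos θ = (-0.908996)(0.937128) + (0.416804)(0.348987)(-0.450878) = -0.917430
φ₂ = asin(-0.917430) = -1.161572 rad = -66.553°.
Then Δλ = atan2(-0.129835, 0.103187) = -0.899259 rad, from sin θ sin δ cos φ₁ over cos δ − sin φ₁ sin φ₂.
Hence λ₂ = -20.048° + -51.524° = -71.572°.

latitude -66.553°, longitude -71.572°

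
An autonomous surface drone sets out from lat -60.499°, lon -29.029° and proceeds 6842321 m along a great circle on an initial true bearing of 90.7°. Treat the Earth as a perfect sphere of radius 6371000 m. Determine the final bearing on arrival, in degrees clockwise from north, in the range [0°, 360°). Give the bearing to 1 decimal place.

final bearing 32.9°

The arc subtends δ = 6842321/6371000 = 1.073979 rad at the centre.
Start latitude φ₁ = -1.055907 rad; initial bearing θ = 1.583014 rad.
Applying the spherical law of cosines for sides, sin φ₂ = sin φ₁ cos δ + cos φ₁ sin δ cos θ = -0.420122, so φ₂ = -24.842°.
For the longitude increment, Δλ = atan2( sin θ sin δ cos φ₁, cos δ − sin φ₁ sin φ₂ ) = atan2(0.432873, 0.110978) = 75.620°.
Hence λ₂ = -29.029° + 75.620° = 46.591°.
The forward bearing on arrival equals the back-azimuth from the destination plus 180°.
Back-azimuth from P₂ (-24.8°, 46.6°) to P₁ (-60.5°, -29.0°), with Δλ' = λ₁ − λ₂ = -75.6°: atan2( sin Δλ' cos φ₁ , cos φ₂ sin φ₁ − sin φ₂ cos φ₁ cos Δλ' ) = 212.9°.
Final bearing = (212.9° + 180°) mod 360° = 32.9°.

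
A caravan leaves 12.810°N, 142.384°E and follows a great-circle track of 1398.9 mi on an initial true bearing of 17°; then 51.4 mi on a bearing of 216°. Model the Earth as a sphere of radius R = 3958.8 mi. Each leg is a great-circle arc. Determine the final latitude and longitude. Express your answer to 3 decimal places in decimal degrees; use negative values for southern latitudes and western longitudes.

Apply the spherical direct solution leg by leg, carrying full precision between legs.
Leg 1: from (12.810°, 142.384°), δ = 1398.9/3958.8 = 0.353365 rad, θ = 17° → φ = 32.054°, λ = 149.240°.
Leg 2: from (32.054°, 149.240°), δ = 51.4/3958.8 = 0.012984 rad, θ = 216° → φ = 31.451°, λ = 148.728°.

latitude 31.451°, longitude 148.728°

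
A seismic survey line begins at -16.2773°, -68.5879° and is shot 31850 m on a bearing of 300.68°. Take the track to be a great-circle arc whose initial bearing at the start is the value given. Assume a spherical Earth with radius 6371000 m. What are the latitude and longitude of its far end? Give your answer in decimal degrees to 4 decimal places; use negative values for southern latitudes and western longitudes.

Central angle δ = d/R = 0.004999 rad.
Converting: φ₁ = -0.284092 rad, θ = 5.247856 rad.
Applying the spherical law of cosines for sides, sin φ₂ = sin φ₁ cos δ + cos φ₁ sin δ cos θ = -0.277834, so φ₂ = -16.1310°.
For the longitude increment, Δλ = atan2( sin θ sin δ cos φ₁, cos δ − sin φ₁ sin φ₂ ) = atan2(-0.004127, 0.922114) = -0.2564°.
λ₂ = λ₁ + Δλ = -68.8443°.

latitude -16.1310°, longitude -68.8443°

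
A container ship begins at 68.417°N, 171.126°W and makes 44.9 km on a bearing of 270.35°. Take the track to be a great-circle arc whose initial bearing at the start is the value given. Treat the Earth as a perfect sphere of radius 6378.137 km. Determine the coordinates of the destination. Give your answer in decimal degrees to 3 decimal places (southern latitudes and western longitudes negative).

latitude 68.416°, longitude -172.222°

δ = 44.9/6378.137 = 0.007040 rad (0.4033°).
Converting: φ₁ = 1.194102 rad, θ = 4.718498 rad.
Applying the spherical law of cosines for sides, sin φ₂ = sin φ₁ cos δ + cos φ₁ sin δ cos θ = 0.929878, so φ₂ = 68.416°.
Then Δλ = atan2(-0.002589, 0.135295) = -0.019137 rad, from sin θ sin δ cos φ₁ over cos δ − sin φ₁ sin φ₂.
λ₂ = -171.126° + -1.096° = -172.222°.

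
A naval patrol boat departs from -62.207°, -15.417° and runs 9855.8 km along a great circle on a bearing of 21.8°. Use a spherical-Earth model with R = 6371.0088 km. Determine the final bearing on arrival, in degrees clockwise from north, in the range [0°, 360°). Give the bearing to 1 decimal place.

final bearing 11.0°

δ = 9855.8/6371.0088 = 1.546976 rad (88.6352°).
Converting: φ₁ = -1.085717 rad, θ = 0.380482 rad.
Applying the spherical law of cosines for sides, sin φ₂ = sin φ₁ cos δ + cos φ₁ sin δ cos θ = 0.411740, so φ₂ = 24.314°.
For the longitude increment, Δλ = atan2( sin θ sin δ cos φ₁, cos δ − sin φ₁ sin φ₂ ) = atan2(0.173112, 0.388059) = 24.041°.
λ₂ = λ₁ + Δλ = 8.624°.
The forward bearing on arrival equals the back-azimuth from the destination plus 180°.
Back-azimuth from P₂ (24.3°, 8.6°) to P₁ (-62.2°, -15.4°), with Δλ' = λ₁ − λ₂ = -24.0°: atan2( sin Δλ' cos φ₁ , cos φ₂ sin φ₁ − sin φ₂ cos φ₁ cos Δλ' ) = 191.0°.
Final bearing = (191.0° + 180°) mod 360° = 11.0°.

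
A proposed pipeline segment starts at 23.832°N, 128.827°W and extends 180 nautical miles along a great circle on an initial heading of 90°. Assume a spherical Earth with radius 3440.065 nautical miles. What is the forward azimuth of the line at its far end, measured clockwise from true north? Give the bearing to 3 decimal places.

final bearing 91.323°

Angular distance δ = d/R = 180 / 3440.065 = 0.052325 rad.
Converting: φ₁ = 0.415947 rad, θ = 1.570796 rad.
Destination latitude: φ₂ = arcsin( sin φ₁ cos δ + cos φ₁ sin δ cos θ ) = arcsin(0.403503) = 23.797°.
For the longitude increment, Δλ = atan2( sin θ sin δ cos φ₁, cos δ − sin φ₁ sin φ₂ ) = atan2(0.047841, 0.835593) = 3.277°.
Hence λ₂ = -128.827° + 3.277° = -125.550°.
The forward bearing on arrival equals the back-azimuth from the destination plus 180°.
Back-azimuth from P₂ (23.797°, -125.550°) to P₁ (23.832°, -128.827°), with Δλ' = λ₁ − λ₂ = -3.277°: atan2( sin Δλ' cos φ₁ , cos φ₂ sin φ₁ − sin φ₂ cos φ₁ cos Δλ' ) = 271.323°.
Final bearing = (271.323° + 180°) mod 360° = 91.323°.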